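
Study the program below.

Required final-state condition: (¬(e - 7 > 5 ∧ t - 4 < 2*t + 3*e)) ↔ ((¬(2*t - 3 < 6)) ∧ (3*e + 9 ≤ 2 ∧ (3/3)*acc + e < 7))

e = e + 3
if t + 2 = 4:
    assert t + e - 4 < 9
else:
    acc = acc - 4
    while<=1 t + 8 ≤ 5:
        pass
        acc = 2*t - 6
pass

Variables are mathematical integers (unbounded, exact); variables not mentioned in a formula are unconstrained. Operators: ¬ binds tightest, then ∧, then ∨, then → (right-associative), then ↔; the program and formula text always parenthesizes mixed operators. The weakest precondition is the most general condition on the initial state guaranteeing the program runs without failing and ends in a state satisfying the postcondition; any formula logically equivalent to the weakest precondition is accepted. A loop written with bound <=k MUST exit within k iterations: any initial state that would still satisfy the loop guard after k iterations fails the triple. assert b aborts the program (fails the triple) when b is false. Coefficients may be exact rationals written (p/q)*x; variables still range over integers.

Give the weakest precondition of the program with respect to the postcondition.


Working backward. After the program, the postcondition (¬(e - 7 > 5 ∧ t - 4 < 2*t + 3*e)) ↔ ((¬(2*t - 3 < 6)) ∧ (3*e + 9 ≤ 2 ∧ (3/3)*acc + e < 7)) must hold; in canonical form it is (¬(e > 12 ∧ 3*e + t > -4)) ↔ ((¬(2*t < 9)) ∧ 3*e ≤ -7 ∧ acc + e < 7).
Before skip: (¬(e > 12 ∧ 3*e + t > -4)) ↔ ((¬(2*t < 9)) ∧ 3*e ≤ -7 ∧ acc + e < 7)
Then branch requires e + t < 13 ∧ ((¬(e > 12 ∧ 3*e + t > -4)) ↔ ((¬(2*t < 9)) ∧ 3*e ≤ -7 ∧ acc + e < 7)); else branch requires (t ≤ -3 → ((¬(t ≤ -3)) ∧ ((¬(e > 12 ∧ 3*e + t > -4)) ↔ ((¬(2*t < 9)) ∧ 3*e ≤ -7 ∧ e + 2*t < 13)))) ∧ ((¬(t ≤ -3)) → ((¬(e > 12 ∧ 3*e + t > -4)) ↔ ((¬(2*t < 9)) ∧ 3*e ≤ -7 ∧ acc + e < 11))).
Before the if: (t = 2 → (e + t < 13 ∧ ((¬(e > 12 ∧ 3*e + t > -4)) ↔ ((¬(2*t < 9)) ∧ 3*e ≤ -7 ∧ acc + e < 7)))) ∧ ((¬(t = 2)) → ((t ≤ -3 → ((¬(t ≤ -3)) ∧ ((¬(e > 12 ∧ 3*e + t > -4)) ↔ ((¬(2*t < 9)) ∧ 3*e ≤ -7 ∧ e + 2*t < 13)))) ∧ ((¬(t ≤ -3)) → ((¬(e > 12 ∧ 3*e + t > -4)) ↔ ((¬(2*t < 9)) ∧ 3*e ≤ -7 ∧ acc + e < 11)))))
Before e := e + 3: (t = 2 → (e + t < 10 ∧ ((¬(e > 9 ∧ 3*e + t > -13)) ↔ ((¬(2*t < 9)) ∧ 3*e ≤ -16 ∧ acc + e < 4)))) ∧ ((¬(t = 2)) → ((t ≤ -3 → ((¬(t ≤ -3)) ∧ ((¬(e > 9 ∧ 3*e + t > -13)) ↔ ((¬(2*t < 9)) ∧ 3*e ≤ -16 ∧ e + 2*t < 10)))) ∧ ((¬(t ≤ -3)) → ((¬(e > 9 ∧ 3*e + t > -13)) ↔ ((¬(2*t < 9)) ∧ 3*e ≤ -16 ∧ acc + e < 8)))))
Answer: WP = (t = 2 → (e + t < 10 ∧ ((¬(e > 9 ∧ 3*e + t > -13)) ↔ ((¬(2*t < 9)) ∧ 3*e ≤ -16 ∧ acc + e < 4)))) ∧ ((¬(t = 2)) → ((t ≤ -3 → ((¬(t ≤ -3)) ∧ ((¬(e > 9 ∧ 3*e + t > -13)) ↔ ((¬(2*t < 9)) ∧ 3*e ≤ -16 ∧ e + 2*t < 10)))) ∧ ((¬(t ≤ -3)) → ((¬(e > 9 ∧ 3*e + t > -13)) ↔ ((¬(2*t < 9)) ∧ 3*e ≤ -16 ∧ acc + e < 8)))))


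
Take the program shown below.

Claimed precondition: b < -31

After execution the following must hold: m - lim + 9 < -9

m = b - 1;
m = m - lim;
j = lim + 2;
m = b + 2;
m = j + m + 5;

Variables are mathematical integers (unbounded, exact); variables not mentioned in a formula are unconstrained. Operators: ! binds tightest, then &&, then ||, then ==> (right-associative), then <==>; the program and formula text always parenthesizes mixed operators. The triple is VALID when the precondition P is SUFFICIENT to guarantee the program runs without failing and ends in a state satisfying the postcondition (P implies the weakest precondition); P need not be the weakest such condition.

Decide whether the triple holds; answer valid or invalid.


Working backward. After the program, the postcondition m - lim + 9 < -9 must hold; in canonical form it is m < lim - 18.
Before m := j + m + 5: j + m < lim - 23
Before m := b + 2: b + j < lim - 25
Before j := lim + 2: b < -27
Before m := m - lim: b < -27
Before m := b - 1: b < -27
The weakest precondition is b < -27.
Check whether b < -31 implies it.
Every state satisfying the precondition satisfies the weakest precondition: the implication holds.
Answer: valid


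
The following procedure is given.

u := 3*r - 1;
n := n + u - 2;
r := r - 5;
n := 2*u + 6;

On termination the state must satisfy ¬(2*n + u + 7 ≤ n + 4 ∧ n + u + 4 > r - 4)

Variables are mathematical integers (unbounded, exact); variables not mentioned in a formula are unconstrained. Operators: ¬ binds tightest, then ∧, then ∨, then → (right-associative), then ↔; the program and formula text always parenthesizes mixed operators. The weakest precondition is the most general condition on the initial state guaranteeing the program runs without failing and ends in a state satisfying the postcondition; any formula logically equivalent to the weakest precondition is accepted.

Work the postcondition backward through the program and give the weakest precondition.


Working backward. After the program, the postcondition ¬(2*n + u + 7 ≤ n + 4 ∧ n + u + 4 > r - 4) must hold; in canonical form it is ¬(n + u ≤ -3 ∧ n + u > r - 8).
Before n := 2*u + 6: ¬(3*u ≤ -9 ∧ 3*u > r - 14)
Before r := r - 5: ¬(3*u ≤ -9 ∧ 3*u > r - 19)
Before n := n + u - 2: ¬(3*u ≤ -9 ∧ 3*u > r - 19)
Before u := 3*r - 1: ¬(9*r ≤ -6 ∧ 8*r > -16)
Answer: WP = ¬(9*r ≤ -6 ∧ 8*r > -16)


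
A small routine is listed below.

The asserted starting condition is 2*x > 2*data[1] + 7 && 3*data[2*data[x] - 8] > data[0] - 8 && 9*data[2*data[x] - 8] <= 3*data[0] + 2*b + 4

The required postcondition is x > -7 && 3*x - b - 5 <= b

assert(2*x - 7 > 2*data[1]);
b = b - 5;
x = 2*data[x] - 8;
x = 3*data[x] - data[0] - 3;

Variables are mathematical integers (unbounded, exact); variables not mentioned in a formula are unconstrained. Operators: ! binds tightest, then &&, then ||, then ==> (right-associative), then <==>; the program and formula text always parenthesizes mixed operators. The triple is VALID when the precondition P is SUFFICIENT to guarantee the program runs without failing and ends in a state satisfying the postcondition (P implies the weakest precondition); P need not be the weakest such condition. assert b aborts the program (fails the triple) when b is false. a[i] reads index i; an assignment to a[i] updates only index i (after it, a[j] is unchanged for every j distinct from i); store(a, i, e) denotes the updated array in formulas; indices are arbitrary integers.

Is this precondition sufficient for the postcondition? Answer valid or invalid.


Working backward. After the program, the postcondition x > -7 && 3*x - b - 5 <= b must hold; in canonical form it is x > -7 && 3*x <= 2*b + 5.
Before x := 3*data[x] - data[0] - 3: 3*data[x] > data[0] - 4 && 9*data[x] <= 3*data[0] + 2*b + 14
Before x := 2*data[x] - 8: 3*data[2*data[x] - 8] > data[0] - 4 && 9*data[2*data[x] - 8] <= 3*data[0] + 2*b + 14
Before b := b - 5: 3*data[2*data[x] - 8] > data[0] - 4 && 9*data[2*data[x] - 8] <= 3*data[0] + 2*b + 4
Before assert 2*x - 7 > 2*data[1]: 2*x > 2*data[1] + 7 && 3*data[2*data[x] - 8] > data[0] - 4 && 9*data[2*data[x] - 8] <= 3*data[0] + 2*b + 4
The weakest precondition is 2*x > 2*data[1] + 7 && 3*data[2*data[x] - 8] > data[0] - 4 && 9*data[2*data[x] - 8] <= 3*data[0] + 2*b + 4.
Check whether 2*x > 2*data[1] + 7 && 3*data[2*data[x] - 8] > data[0] - 8 && 9*data[2*data[x] - 8] <= 3*data[0] + 2*b + 4 implies it.
Countermodel: at the initial state b = 0, data = {[0] = 90454, [1] = 15517, [13024] = 30150, [15521] = 6516, elsewhere 15517}, x = 15521, the precondition holds but the weakest precondition fails.
Answer: invalid


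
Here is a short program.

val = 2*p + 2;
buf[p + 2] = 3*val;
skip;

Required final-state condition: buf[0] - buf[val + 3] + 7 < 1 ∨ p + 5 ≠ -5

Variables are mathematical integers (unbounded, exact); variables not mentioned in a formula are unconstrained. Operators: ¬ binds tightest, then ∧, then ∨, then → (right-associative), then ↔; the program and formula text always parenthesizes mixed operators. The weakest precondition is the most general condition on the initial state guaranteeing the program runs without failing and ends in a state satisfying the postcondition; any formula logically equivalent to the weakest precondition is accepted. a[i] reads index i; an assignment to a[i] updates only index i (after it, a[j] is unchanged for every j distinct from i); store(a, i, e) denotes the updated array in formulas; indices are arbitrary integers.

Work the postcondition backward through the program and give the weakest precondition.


Working backward. After the program, the postcondition buf[0] - buf[val + 3] + 7 < 1 ∨ p + 5 ≠ -5 must hold; in canonical form it is buf[0] < buf[val + 3] - 6 ∨ p ≠ -10.
Before skip: buf[0] < buf[val + 3] - 6 ∨ p ≠ -10
Before buf[p + 2] := 3*val: store(buf, p + 2, 3*val)[0] < store(buf, p + 2, 3*val)[val + 3] - 6 ∨ p ≠ -10
Before val := 2*p + 2: store(buf, p + 2, 6*p + 6)[0] < store(buf, p + 2, 6*p + 6)[2*p + 5] - 6 ∨ p ≠ -10
Answer: WP = store(buf, p + 2, 6*p + 6)[0] < store(buf, p + 2, 6*p + 6)[2*p + 5] - 6 ∨ p ≠ -10


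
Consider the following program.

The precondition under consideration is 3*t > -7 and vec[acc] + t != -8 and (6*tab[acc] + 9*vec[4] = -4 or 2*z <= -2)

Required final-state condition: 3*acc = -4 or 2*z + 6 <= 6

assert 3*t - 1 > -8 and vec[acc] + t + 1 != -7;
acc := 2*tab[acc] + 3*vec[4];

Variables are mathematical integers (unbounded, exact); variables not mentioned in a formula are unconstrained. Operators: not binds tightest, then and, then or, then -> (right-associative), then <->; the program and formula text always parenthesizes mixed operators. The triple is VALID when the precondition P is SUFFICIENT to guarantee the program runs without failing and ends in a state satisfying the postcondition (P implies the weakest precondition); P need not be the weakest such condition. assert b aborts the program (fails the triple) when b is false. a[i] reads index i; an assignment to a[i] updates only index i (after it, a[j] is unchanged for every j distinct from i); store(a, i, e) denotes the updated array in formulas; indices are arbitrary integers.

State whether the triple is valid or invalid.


Working backward. After the program, the postcondition 3*acc = -4 or 2*z + 6 <= 6 must hold; in canonical form it is 3*acc = -4 or 2*z <= 0.
Before acc := 2*tab[acc] + 3*vec[4]: 6*tab[acc] + 9*vec[4] = -4 or 2*z <= 0
Before assert 3*t - 1 > -8 and vec[acc] + t + 1 != -7: 3*t > -7 and vec[acc] + t != -8 and (6*tab[acc] + 9*vec[4] = -4 or 2*z <= 0)
The weakest precondition is 3*t > -7 and vec[acc] + t != -8 and (6*tab[acc] + 9*vec[4] = -4 or 2*z <= 0).
Check whether 3*t > -7 and vec[acc] + t != -8 and (6*tab[acc] + 9*vec[4] = -4 or 2*z <= -2) implies it.
Every state satisfying the precondition satisfies the weakest precondition: the implication holds.
Answer: valid


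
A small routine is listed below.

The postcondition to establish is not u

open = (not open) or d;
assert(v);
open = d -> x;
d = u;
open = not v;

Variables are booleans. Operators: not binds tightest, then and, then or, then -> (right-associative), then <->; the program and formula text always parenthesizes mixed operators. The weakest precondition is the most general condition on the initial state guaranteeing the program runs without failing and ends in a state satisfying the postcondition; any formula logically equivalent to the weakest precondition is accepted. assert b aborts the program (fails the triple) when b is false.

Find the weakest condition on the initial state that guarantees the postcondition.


Working backward. After the program, not u must hold.
Before open := not v: not u
Before d := u: not u
Before open := d -> x: not u
Before assert v: v and (not u)
Before open := (not open) or d: v and (not u)
Answer: WP = v and (not u)


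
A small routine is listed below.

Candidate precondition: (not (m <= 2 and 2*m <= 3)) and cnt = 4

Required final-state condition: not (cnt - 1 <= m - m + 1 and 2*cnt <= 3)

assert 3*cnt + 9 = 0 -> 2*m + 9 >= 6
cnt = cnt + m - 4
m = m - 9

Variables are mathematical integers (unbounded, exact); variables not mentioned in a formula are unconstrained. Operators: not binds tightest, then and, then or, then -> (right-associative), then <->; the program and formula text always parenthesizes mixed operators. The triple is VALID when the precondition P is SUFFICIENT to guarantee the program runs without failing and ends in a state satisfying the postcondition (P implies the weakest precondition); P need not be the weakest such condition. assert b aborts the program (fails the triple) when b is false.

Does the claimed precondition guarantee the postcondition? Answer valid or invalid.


Working backward. After the program, the postcondition not (cnt - 1 <= m - m + 1 and 2*cnt <= 3) must hold; in canonical form it is not (cnt <= 2 and 2*cnt <= 3).
Before m := m - 9: not (cnt <= 2 and 2*cnt <= 3)
Before cnt := cnt + m - 4: not (cnt + m <= 6 and 2*cnt + 2*m <= 11)
Before assert 3*cnt + 9 = 0 -> 2*m + 9 >= 6: (3*cnt = -9 -> 2*m >= -3) and (not (cnt + m <= 6 and 2*cnt + 2*m <= 11))
The weakest precondition is (3*cnt = -9 -> 2*m >= -3) and (not (cnt + m <= 6 and 2*cnt + 2*m <= 11)).
Check whether (not (m <= 2 and 2*m <= 3)) and cnt = 4 implies it.
Every state satisfying the precondition satisfies the weakest precondition: the implication holds.
Answer: valid


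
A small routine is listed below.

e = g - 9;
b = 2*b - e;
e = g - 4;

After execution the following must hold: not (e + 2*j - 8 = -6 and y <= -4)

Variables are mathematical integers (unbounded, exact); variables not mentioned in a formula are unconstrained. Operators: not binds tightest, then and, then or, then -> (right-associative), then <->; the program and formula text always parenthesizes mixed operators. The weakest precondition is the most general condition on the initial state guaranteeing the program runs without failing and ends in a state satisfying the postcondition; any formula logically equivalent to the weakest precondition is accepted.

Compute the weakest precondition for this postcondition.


Working backward. After the program, the postcondition not (e + 2*j - 8 = -6 and y <= -4) must hold; in canonical form it is not (e + 2*j = 2 and y <= -4).
Before e := g - 4: not (g + 2*j = 6 and y <= -4)
Before b := 2*b - e: not (g + 2*j = 6 and y <= -4)
Before e := g - 9: not (g + 2*j = 6 and y <= -4)
Answer: WP = not (g + 2*j = 6 and y <= -4)


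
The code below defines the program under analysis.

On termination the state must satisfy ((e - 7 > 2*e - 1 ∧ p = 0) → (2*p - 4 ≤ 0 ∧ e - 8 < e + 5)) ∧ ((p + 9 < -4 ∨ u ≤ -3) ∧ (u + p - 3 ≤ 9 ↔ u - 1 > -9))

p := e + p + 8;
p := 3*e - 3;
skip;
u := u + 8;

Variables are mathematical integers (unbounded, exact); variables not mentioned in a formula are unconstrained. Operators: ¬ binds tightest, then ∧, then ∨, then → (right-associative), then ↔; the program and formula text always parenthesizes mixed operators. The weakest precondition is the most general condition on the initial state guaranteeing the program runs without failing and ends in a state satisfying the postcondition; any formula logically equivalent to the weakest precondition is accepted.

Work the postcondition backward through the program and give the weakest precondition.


Working backward. After the program, the postcondition ((e - 7 > 2*e - 1 ∧ p = 0) → (2*p - 4 ≤ 0 ∧ e - 8 < e + 5)) ∧ ((p + 9 < -4 ∨ u ≤ -3) ∧ (u + p - 3 ≤ 9 ↔ u - 1 > -9)) must hold; in canonical form it is ((e < -6 ∧ p = 0) → 2*p ≤ 4) ∧ (p < -13 ∨ u ≤ -3) ∧ (p + u ≤ 12 ↔ u > -8).
Before u := u + 8: ((e < -6 ∧ p = 0) → 2*p ≤ 4) ∧ (p < -13 ∨ u ≤ -11) ∧ (p + u ≤ 4 ↔ u > -16)
Before skip: ((e < -6 ∧ p = 0) → 2*p ≤ 4) ∧ (p < -13 ∨ u ≤ -11) ∧ (p + u ≤ 4 ↔ u > -16)
Before p := 3*e - 3: ((e < -6 ∧ 3*e = 3) → 6*e ≤ 10) ∧ (3*e < -10 ∨ u ≤ -11) ∧ (3*e + u ≤ 7 ↔ u > -16)
Before p := e + p + 8: ((e < -6 ∧ 3*e = 3) → 6*e ≤ 10) ∧ (3*e < -10 ∨ u ≤ -11) ∧ (3*e + u ≤ 7 ↔ u > -16)
Answer: WP = ((e < -6 ∧ 3*e = 3) → 6*e ≤ 10) ∧ (3*e < -10 ∨ u ≤ -11) ∧ (3*e + u ≤ 7 ↔ u > -16)


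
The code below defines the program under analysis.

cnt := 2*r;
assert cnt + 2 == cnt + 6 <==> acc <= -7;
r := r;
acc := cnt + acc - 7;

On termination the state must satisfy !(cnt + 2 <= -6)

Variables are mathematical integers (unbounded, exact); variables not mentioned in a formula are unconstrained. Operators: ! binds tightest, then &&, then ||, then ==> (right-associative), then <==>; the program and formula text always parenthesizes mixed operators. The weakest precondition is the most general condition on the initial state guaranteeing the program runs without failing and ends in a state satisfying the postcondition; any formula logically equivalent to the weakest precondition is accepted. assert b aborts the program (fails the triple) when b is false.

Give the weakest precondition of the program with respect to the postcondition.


Working backward. After the program, the postcondition !(cnt + 2 <= -6) must hold; in canonical form it is !(cnt <= -8).
Before acc := cnt + acc - 7: !(cnt <= -8)
Before r := r: !(cnt <= -8)
Before assert cnt + 2 == cnt + 6 <==> acc <= -7: (!(acc <= -7)) && (!(cnt <= -8))
Before cnt := 2*r: (!(acc <= -7)) && (!(2*r <= -8))
Answer: WP = (!(acc <= -7)) && (!(2*r <= -8))


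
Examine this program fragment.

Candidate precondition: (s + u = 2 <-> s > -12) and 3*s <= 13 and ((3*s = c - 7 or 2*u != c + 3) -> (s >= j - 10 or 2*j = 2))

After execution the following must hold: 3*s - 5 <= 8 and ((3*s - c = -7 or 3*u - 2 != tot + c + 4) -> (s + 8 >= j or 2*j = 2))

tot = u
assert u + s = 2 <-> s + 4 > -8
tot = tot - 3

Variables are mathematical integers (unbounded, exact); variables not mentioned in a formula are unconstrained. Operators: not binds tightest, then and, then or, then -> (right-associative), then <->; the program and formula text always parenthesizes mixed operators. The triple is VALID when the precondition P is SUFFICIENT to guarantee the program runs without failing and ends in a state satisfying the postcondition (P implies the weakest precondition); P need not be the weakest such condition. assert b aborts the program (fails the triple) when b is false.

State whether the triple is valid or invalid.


Working backward. After the program, the postcondition 3*s - 5 <= 8 and ((3*s - c = -7 or 3*u - 2 != tot + c + 4) -> (s + 8 >= j or 2*j = 2)) must hold; in canonical form it is 3*s <= 13 and ((3*s = c - 7 or 3*u != c + tot + 6) -> (s >= j - 8 or 2*j = 2)).
Before tot := tot - 3: 3*s <= 13 and ((3*s = c - 7 or 3*u != c + tot + 3) -> (s >= j - 8 or 2*j = 2))
Before assert u + s = 2 <-> s + 4 > -8: (s + u = 2 <-> s > -12) and 3*s <= 13 and ((3*s = c - 7 or 3*u != c + tot + 3) -> (s >= j - 8 or 2*j = 2))
Before tot := u: (s + u = 2 <-> s > -12) and 3*s <= 13 and ((3*s = c - 7 or 2*u != c + 3) -> (s >= j - 8 or 2*j = 2))
The weakest precondition is (s + u = 2 <-> s > -12) and 3*s <= 13 and ((3*s = c - 7 or 2*u != c + 3) -> (s >= j - 8 or 2*j = 2)).
Check whether (s + u = 2 <-> s > -12) and 3*s <= 13 and ((3*s = c - 7 or 2*u != c + 3) -> (s >= j - 10 or 2*j = 2)) implies it.
Countermodel: at the initial state c = 7, j = 9, s = 0, u = 2, the precondition holds but the weakest precondition fails.
Answer: invalid


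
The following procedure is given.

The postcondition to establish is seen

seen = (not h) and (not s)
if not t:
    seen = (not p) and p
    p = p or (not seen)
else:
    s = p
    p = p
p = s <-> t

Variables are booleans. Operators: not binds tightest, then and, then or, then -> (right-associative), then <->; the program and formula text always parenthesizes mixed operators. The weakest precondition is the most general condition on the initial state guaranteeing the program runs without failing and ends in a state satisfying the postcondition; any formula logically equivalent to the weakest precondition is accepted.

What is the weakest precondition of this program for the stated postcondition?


Working backward. After the program, seen must hold.
Before p := s <-> t: seen
Then branch requires false; else branch requires seen.
Before the if: t and (t -> seen)
Before seen := (not h) and (not s): t and (t -> ((not h) and (not s)))
Answer: WP = t and (t -> ((not h) and (not s)))


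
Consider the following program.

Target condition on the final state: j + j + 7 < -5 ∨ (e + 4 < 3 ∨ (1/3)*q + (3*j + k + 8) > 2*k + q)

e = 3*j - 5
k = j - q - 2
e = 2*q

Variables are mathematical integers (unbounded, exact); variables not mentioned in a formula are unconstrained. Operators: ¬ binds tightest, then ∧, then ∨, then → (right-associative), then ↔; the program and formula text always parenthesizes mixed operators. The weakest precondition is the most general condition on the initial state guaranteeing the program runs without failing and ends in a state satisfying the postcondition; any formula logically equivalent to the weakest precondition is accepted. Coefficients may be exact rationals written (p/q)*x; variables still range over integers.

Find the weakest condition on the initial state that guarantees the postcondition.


Working backward. After the program, the postcondition j + j + 7 < -5 ∨ (e + 4 < 3 ∨ (1/3)*q + (3*j + k + 8) > 2*k + q) must hold; in canonical form it is 2*j < -12 ∨ e < -1 ∨ 3*j > k + (2/3)*q - 8.
Before e := 2*q: 2*j < -12 ∨ 2*q < -1 ∨ 3*j > k + (2/3)*q - 8
Before k := j - q - 2: 2*j < -12 ∨ 2*q < -1 ∨ 2*j + (1/3)*q > -10
Before e := 3*j - 5: 2*j < -12 ∨ 2*q < -1 ∨ 2*j + (1/3)*q > -10
Answer: WP = 2*j < -12 ∨ 2*q < -1 ∨ 2*j + (1/3)*q > -10


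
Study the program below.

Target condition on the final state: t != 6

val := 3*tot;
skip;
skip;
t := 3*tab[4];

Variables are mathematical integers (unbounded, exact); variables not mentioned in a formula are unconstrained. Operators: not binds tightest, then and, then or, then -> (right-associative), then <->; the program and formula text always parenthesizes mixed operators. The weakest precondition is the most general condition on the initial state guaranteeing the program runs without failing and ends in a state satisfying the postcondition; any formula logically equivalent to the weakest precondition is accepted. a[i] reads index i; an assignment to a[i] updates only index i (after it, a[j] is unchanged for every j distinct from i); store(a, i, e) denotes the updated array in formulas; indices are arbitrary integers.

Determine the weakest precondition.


Working backward. After the program, t != 6 must hold.
Before t := 3*tab[4]: 3*tab[4] != 6
Before skip: 3*tab[4] != 6
Before skip: 3*tab[4] != 6
Before val := 3*tot: 3*tab[4] != 6
Answer: WP = 3*tab[4] != 6


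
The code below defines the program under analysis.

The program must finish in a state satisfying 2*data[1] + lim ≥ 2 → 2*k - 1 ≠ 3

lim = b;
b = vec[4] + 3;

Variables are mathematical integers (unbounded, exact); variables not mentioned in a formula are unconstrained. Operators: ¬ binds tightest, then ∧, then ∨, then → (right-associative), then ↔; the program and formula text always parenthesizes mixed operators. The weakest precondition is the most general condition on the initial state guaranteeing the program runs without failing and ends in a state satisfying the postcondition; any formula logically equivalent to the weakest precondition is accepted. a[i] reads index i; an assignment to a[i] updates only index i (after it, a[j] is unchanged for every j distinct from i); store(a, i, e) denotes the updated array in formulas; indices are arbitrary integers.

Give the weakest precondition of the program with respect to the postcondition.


Working backward. After the program, the postcondition 2*data[1] + lim ≥ 2 → 2*k - 1 ≠ 3 must hold; in canonical form it is 2*data[1] + lim ≥ 2 → 2*k ≠ 4.
Before b := vec[4] + 3: 2*data[1] + lim ≥ 2 → 2*k ≠ 4
Before lim := b: 2*data[1] + b ≥ 2 → 2*k ≠ 4
Answer: WP = 2*data[1] + b ≥ 2 → 2*k ≠ 4


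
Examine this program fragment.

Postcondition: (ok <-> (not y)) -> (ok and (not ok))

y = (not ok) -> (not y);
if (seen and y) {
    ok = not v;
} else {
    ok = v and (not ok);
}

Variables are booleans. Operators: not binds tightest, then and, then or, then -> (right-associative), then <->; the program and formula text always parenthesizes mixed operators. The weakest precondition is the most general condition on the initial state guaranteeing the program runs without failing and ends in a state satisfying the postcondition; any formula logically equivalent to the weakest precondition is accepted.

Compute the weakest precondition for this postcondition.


Working backward. After the program, the postcondition (ok <-> (not y)) -> (ok and (not ok)) must hold; in canonical form it is not (ok <-> (not y)).
Then branch requires not ((not v) <-> (not y)); else branch requires not ((v and (not ok)) <-> (not y)).
Before the if: ((seen and y) -> (not ((not v) <-> (not y)))) and ((not (seen and y)) -> (not ((v and (not ok)) <-> (not y))))
Before y := (not ok) -> (not y): ((seen and ((not ok) -> (not y))) -> (not ((not v) <-> (not ((not ok) -> (not y)))))) and ((not (seen and ((not ok) -> (not y)))) -> (not ((v and (not ok)) <-> (not ((not ok) -> (not y))))))
Answer: WP = ((seen and ((not ok) -> (not y))) -> (not ((not v) <-> (not ((not ok) -> (not y)))))) and ((not (seen and ((not ok) -> (not y)))) -> (not ((v and (not ok)) <-> (not ((not ok) -> (not y))))))


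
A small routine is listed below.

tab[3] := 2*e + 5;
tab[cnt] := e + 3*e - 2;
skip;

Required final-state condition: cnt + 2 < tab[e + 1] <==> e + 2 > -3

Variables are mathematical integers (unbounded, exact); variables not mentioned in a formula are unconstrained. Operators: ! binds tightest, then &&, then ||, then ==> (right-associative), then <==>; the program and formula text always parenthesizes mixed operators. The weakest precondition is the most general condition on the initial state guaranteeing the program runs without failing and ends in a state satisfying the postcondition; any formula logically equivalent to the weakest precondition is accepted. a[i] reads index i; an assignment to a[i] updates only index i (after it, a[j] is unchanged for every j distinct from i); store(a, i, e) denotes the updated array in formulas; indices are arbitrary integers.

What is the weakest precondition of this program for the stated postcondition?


Working backward. After the program, the postcondition cnt + 2 < tab[e + 1] <==> e + 2 > -3 must hold; in canonical form it is cnt < tab[e + 1] - 2 <==> e > -5.
Before skip: cnt < tab[e + 1] - 2 <==> e > -5
Before tab[cnt] := e + 3*e - 2: cnt < store(tab, cnt, 4*e - 2)[e + 1] - 2 <==> e > -5
Before tab[3] := 2*e + 5: cnt < store(store(tab, 3, 2*e + 5), cnt, 4*e - 2)[e + 1] - 2 <==> e > -5
Answer: WP = cnt < store(store(tab, 3, 2*e + 5), cnt, 4*e - 2)[e + 1] - 2 <==> e > -5


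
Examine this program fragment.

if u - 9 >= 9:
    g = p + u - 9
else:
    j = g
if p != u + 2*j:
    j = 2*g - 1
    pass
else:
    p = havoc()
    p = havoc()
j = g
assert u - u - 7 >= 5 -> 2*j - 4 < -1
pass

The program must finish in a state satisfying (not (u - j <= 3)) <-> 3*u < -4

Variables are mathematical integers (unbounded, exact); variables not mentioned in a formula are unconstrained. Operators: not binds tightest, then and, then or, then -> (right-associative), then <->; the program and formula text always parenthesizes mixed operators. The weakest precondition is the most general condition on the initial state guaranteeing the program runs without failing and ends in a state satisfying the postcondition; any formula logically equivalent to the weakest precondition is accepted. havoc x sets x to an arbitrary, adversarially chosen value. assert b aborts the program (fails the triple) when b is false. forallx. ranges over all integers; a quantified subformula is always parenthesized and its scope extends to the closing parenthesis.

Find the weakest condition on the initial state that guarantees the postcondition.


Working backward. After the program, the postcondition (not (u - j <= 3)) <-> 3*u < -4 must hold; in canonical form it is (not (u <= j + 3)) <-> 3*u < -4.
Before skip: (not (u <= j + 3)) <-> 3*u < -4
Before assert u - u - 7 >= 5 -> 2*j - 4 < -1: (not (u <= j + 3)) <-> 3*u < -4
Before j := g: (not (u <= g + 3)) <-> 3*u < -4
Then branch requires (not (u <= g + 3)) <-> 3*u < -4; else branch requires (not (u <= g + 3)) <-> 3*u < -4.
Before the if: (p != 2*j + u -> ((not (u <= g + 3)) <-> 3*u < -4)) and ((not (p != 2*j + u)) -> ((not (u <= g + 3)) <-> 3*u < -4))
Then branch requires (p != 2*j + u -> ((not (p >= 6)) <-> 3*u < -4)) and ((not (p != 2*j + u)) -> ((not (p >= 6)) <-> 3*u < -4)); else branch requires (p != 2*g + u -> ((not (u <= g + 3)) <-> 3*u < -4)) and ((not (p != 2*g + u)) -> ((not (u <= g + 3)) <-> 3*u < -4)).
Before the if: (u >= 18 -> ((p != 2*j + u -> ((not (p >= 6)) <-> 3*u < -4)) and ((not (p != 2*j + u)) -> ((not (p >= 6)) <-> 3*u < -4)))) and ((not (u >= 18)) -> ((p != 2*g + u -> ((not (u <= g + 3)) <-> 3*u < -4)) and ((not (p != 2*g + u)) -> ((not (u <= g + 3)) <-> 3*u < -4))))
Answer: WP = (u >= 18 -> ((p != 2*j + u -> ((not (p >= 6)) <-> 3*u < -4)) and ((not (p != 2*j + u)) -> ((not (p >= 6)) <-> 3*u < -4)))) and ((not (u >= 18)) -> ((p != 2*g + u -> ((not (u <= g + 3)) <-> 3*u < -4)) and ((not (p != 2*g + u)) -> ((not (u <= g + 3)) <-> 3*u < -4))))


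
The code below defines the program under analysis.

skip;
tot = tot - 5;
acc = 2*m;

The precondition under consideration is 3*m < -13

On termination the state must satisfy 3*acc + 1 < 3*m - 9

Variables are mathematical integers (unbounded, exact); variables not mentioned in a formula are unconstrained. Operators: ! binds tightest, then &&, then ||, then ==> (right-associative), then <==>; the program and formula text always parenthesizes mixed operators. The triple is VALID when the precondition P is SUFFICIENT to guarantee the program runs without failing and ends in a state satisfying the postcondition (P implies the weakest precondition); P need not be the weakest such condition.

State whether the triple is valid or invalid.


Working backward. After the program, the postcondition 3*acc + 1 < 3*m - 9 must hold; in canonical form it is 3*acc < 3*m - 10.
Before acc := 2*m: 3*m < -10
Before tot := tot - 5: 3*m < -10
Before skip: 3*m < -10
The weakest precondition is 3*m < -10.
Check whether 3*m < -13 implies it.
Every state satisfying the precondition satisfies the weakest precondition: the implication holds.
Answer: valid


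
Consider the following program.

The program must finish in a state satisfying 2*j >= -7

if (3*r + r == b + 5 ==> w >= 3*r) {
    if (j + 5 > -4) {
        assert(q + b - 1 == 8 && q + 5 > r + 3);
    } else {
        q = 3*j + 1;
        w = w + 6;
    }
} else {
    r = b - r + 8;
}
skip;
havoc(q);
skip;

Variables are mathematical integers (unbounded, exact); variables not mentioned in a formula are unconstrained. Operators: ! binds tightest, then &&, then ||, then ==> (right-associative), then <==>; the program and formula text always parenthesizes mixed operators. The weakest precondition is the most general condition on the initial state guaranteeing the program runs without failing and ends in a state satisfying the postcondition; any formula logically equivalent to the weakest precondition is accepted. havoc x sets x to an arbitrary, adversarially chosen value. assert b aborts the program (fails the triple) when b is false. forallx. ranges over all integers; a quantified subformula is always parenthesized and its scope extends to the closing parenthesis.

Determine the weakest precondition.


Working backward. After the program, 2*j >= -7 must hold.
Before skip: 2*j >= -7
Before havoc q: 2*j >= -7
Before skip: 2*j >= -7
Then branch requires (j > -9 ==> (b + q == 9 && q > r - 2 && 2*j >= -7)) && ((!(j > -9)) ==> 2*j >= -7); else branch requires 2*j >= -7.
Before the if: ((4*r == b + 5 ==> w >= 3*r) ==> ((j > -9 ==> (b + q == 9 && q > r - 2 && 2*j >= -7)) && ((!(j > -9)) ==> 2*j >= -7))) && ((!(4*r == b + 5 ==> w >= 3*r)) ==> 2*j >= -7)
Answer: WP = ((4*r == b + 5 ==> w >= 3*r) ==> ((j > -9 ==> (b + q == 9 && q > r - 2 && 2*j >= -7)) && ((!(j > -9)) ==> 2*j >= -7))) && ((!(4*r == b + 5 ==> w >= 3*r)) ==> 2*j >= -7)


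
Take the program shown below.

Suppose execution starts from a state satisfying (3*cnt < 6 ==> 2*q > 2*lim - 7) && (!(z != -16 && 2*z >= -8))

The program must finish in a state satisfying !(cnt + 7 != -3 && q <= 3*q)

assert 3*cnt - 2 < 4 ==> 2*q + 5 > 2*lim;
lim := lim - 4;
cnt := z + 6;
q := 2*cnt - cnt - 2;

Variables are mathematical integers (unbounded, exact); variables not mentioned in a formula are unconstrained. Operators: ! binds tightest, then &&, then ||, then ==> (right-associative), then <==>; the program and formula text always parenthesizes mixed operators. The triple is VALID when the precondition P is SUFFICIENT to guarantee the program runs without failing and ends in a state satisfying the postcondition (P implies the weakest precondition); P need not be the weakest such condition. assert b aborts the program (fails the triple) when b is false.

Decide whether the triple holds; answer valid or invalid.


Working backward. After the program, the postcondition !(cnt + 7 != -3 && q <= 3*q) must hold; in canonical form it is !(cnt != -10 && 2*q >= 0).
Before q := 2*cnt - cnt - 2: !(cnt != -10 && 2*cnt >= 4)
Before cnt := z + 6: !(z != -16 && 2*z >= -8)
Before lim := lim - 4: !(z != -16 && 2*z >= -8)
Before assert 3*cnt - 2 < 4 ==> 2*q + 5 > 2*lim: (3*cnt < 6 ==> 2*q > 2*lim - 5) && (!(z != -16 && 2*z >= -8))
The weakest precondition is (3*cnt < 6 ==> 2*q > 2*lim - 5) && (!(z != -16 && 2*z >= -8)).
Check whether (3*cnt < 6 ==> 2*q > 2*lim - 7) && (!(z != -16 && 2*z >= -8)) implies it.
Countermodel: at the initial state cnt = 1, lim = 3, q = 0, z = -17, the precondition holds but the weakest precondition fails.
Answer: invalid


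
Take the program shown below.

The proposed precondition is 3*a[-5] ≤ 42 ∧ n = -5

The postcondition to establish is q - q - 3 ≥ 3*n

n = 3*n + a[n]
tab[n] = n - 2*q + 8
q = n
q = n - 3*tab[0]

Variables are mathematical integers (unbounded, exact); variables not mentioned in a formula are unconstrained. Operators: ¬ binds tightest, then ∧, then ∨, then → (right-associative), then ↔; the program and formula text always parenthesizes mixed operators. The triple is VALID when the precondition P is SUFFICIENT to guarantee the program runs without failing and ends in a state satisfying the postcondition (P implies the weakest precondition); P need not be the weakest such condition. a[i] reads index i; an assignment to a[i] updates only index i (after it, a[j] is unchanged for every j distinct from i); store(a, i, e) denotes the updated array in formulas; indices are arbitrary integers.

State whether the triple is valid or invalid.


Working backward. After the program, the postcondition q - q - 3 ≥ 3*n must hold; in canonical form it is 3*n ≤ -3.
Before q := n - 3*tab[0]: 3*n ≤ -3
Before q := n: 3*n ≤ -3
Before tab[n] := n - 2*q + 8: 3*n ≤ -3
Before n := 3*n + a[n]: 3*a[n] + 9*n ≤ -3
The weakest precondition is 3*a[n] + 9*n ≤ -3.
Check whether 3*a[-5] ≤ 42 ∧ n = -5 implies it.
Every state satisfying the precondition satisfies the weakest precondition: the implication holds.
Answer: valid


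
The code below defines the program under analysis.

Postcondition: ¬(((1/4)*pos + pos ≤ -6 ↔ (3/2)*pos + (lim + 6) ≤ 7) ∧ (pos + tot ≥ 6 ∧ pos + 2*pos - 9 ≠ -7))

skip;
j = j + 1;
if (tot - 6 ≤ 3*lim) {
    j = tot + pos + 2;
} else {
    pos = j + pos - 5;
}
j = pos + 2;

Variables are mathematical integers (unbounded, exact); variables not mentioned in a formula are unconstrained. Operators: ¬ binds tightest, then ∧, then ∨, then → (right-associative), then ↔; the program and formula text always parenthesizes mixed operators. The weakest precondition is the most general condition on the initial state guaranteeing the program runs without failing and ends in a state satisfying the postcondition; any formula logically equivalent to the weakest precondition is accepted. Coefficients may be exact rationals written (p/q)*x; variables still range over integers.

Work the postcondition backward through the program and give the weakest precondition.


Working backward. After the program, the postcondition ¬(((1/4)*pos + pos ≤ -6 ↔ (3/2)*pos + (lim + 6) ≤ 7) ∧ (pos + tot ≥ 6 ∧ pos + 2*pos - 9 ≠ -7)) must hold; in canonical form it is ¬(((5/4)*pos ≤ -6 ↔ lim + (3/2)*pos ≤ 1) ∧ pos + tot ≥ 6 ∧ 3*pos ≠ 2).
Before j := pos + 2: ¬(((5/4)*pos ≤ -6 ↔ lim + (3/2)*pos ≤ 1) ∧ pos + tot ≥ 6 ∧ 3*pos ≠ 2)
Then branch requires ¬(((5/4)*pos ≤ -6 ↔ lim + (3/2)*pos ≤ 1) ∧ pos + tot ≥ 6 ∧ 3*pos ≠ 2); else branch requires ¬(((5/4)*j + (5/4)*pos ≤ 1/4 ↔ (3/2)*j + lim + (3/2)*pos ≤ 17/2) ∧ j + pos + tot ≥ 11 ∧ 3*j + 3*pos ≠ 17).
Before the if: (tot ≤ 3*lim + 6 → (¬(((5/4)*pos ≤ -6 ↔ lim + (3/2)*pos ≤ 1) ∧ pos + tot ≥ 6 ∧ 3*pos ≠ 2))) ∧ ((¬(tot ≤ 3*lim + 6)) → (¬(((5/4)*j + (5/4)*pos ≤ 1/4 ↔ (3/2)*j + lim + (3/2)*pos ≤ 17/2) ∧ j + pos + tot ≥ 11 ∧ 3*j + 3*pos ≠ 17)))
Before j := j + 1: (tot ≤ 3*lim + 6 → (¬(((5/4)*pos ≤ -6 ↔ lim + (3/2)*pos ≤ 1) ∧ pos + tot ≥ 6 ∧ 3*pos ≠ 2))) ∧ ((¬(tot ≤ 3*lim + 6)) → (¬(((5/4)*j + (5/4)*pos ≤ -1 ↔ (3/2)*j + lim + (3/2)*pos ≤ 7) ∧ j + pos + tot ≥ 10 ∧ 3*j + 3*pos ≠ 14)))
Before skip: (tot ≤ 3*lim + 6 → (¬(((5/4)*pos ≤ -6 ↔ lim + (3/2)*pos ≤ 1) ∧ pos + tot ≥ 6 ∧ 3*pos ≠ 2))) ∧ ((¬(tot ≤ 3*lim + 6)) → (¬(((5/4)*j + (5/4)*pos ≤ -1 ↔ (3/2)*j + lim + (3/2)*pos ≤ 7) ∧ j + pos + tot ≥ 10 ∧ 3*j + 3*pos ≠ 14)))
Answer: WP = (tot ≤ 3*lim + 6 → (¬(((5/4)*pos ≤ -6 ↔ lim + (3/2)*pos ≤ 1) ∧ pos + tot ≥ 6 ∧ 3*pos ≠ 2))) ∧ ((¬(tot ≤ 3*lim + 6)) → (¬(((5/4)*j + (5/4)*pos ≤ -1 ↔ (3/2)*j + lim + (3/2)*pos ≤ 7) ∧ j + pos + tot ≥ 10 ∧ 3*j + 3*pos ≠ 14)))


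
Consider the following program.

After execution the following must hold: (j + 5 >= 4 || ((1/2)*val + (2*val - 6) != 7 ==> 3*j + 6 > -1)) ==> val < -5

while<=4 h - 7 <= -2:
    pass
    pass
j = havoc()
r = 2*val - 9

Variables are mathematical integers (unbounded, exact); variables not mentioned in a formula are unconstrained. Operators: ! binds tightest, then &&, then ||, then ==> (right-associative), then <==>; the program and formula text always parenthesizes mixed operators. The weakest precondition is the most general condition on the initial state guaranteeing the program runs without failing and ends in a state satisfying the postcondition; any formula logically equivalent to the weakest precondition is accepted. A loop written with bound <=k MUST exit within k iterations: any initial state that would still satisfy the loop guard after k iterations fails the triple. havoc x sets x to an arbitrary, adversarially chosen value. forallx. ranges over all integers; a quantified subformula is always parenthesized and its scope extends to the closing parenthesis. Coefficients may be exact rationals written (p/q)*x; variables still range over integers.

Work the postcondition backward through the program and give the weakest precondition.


Working backward. After the program, the postcondition (j + 5 >= 4 || ((1/2)*val + (2*val - 6) != 7 ==> 3*j + 6 > -1)) ==> val < -5 must hold; in canonical form it is (j >= -1 || ((5/2)*val != 13 ==> 3*j > -7)) ==> val < -5.
Before r := 2*val - 9: (j >= -1 || ((5/2)*val != 13 ==> 3*j > -7)) ==> val < -5
Before havoc j: forall j_1. ((j_1 >= -1 || ((5/2)*val != 13 ==> 3*j_1 > -7)) ==> val < -5)
Before the loop (bound <=4), unroll the exhaustion recursion (WP_0 = exit-now case; WP_j = one more guarded iteration, up to j = 4):
  WP_0: (!(h <= 5)) && (forall j_1. ((j_1 >= -1 || ((5/2)*val != 13 ==> 3*j_1 > -7)) ==> val < -5))
  WP_1: (h <= 5 ==> ((!(h <= 5)) && (forall j_1. ((j_1 >= -1 || ((5/2)*val != 13 ==> 3*j_1 > -7)) ==> val < -5)))) && ((!(h <= 5)) ==> (forall j_1. ((j_1 >= -1 || ((5/2)*val != 13 ==> 3*j_1 > -7)) ==> val < -5)))
  WP_2: (h <= 5 ==> ((h <= 5 ==> ((!(h <= 5)) && (forall j_1. ((j_1 >= -1 || ((5/2)*val != 13 ==> 3*j_1 > -7)) ==> val < -5)))) && ((!(h <= 5)) ==> (forall j_1. ((j_1 >= -1 || ((5/2)*val != 13 ==> 3*j_1 > -7)) ==> val < -5))))) && ((!(h <= 5)) ==> (forall j_1. ((j_1 >= -1 || ((5/2)*val != 13 ==> 3*j_1 > -7)) ==> val < -5)))
  WP_3: (h <= 5 ==> ((h <= 5 ==> ((h <= 5 ==> ((!(h <= 5)) && (forall j_1. ((j_1 >= -1 || ((5/2)*val != 13 ==> 3*j_1 > -7)) ==> val < -5)))) && ((!(h <= 5)) ==> (forall j_1. ((j_1 >= -1 || ((5/2)*val != 13 ==> 3*j_1 > -7)) ==> val < -5))))) && ((!(h <= 5)) ==> (forall j_1. ((j_1 >= -1 || ((5/2)*val != 13 ==> 3*j_1 > -7)) ==> val < -5))))) && ((!(h <= 5)) ==> (forall j_1. ((j_1 >= -1 || ((5/2)*val != 13 ==> 3*j_1 > -7)) ==> val < -5)))
  WP_4: (h <= 5 ==> ((h <= 5 ==> ((h <= 5 ==> ((h <= 5 ==> ((!(h <= 5)) && (forall j_1. ((j_1 >= -1 || ((5/2)*val != 13 ==> 3*j_1 > -7)) ==> val < -5)))) && ((!(h <= 5)) ==> (forall j_1. ((j_1 >= -1 || ((5/2)*val != 13 ==> 3*j_1 > -7)) ==> val < -5))))) && ((!(h <= 5)) ==> (forall j_1. ((j_1 >= -1 || ((5/2)*val != 13 ==> 3*j_1 > -7)) ==> val < -5))))) && ((!(h <= 5)) ==> (forall j_1. ((j_1 >= -1 || ((5/2)*val != 13 ==> 3*j_1 > -7)) ==> val < -5))))) && ((!(h <= 5)) ==> (forall j_1. ((j_1 >= -1 || ((5/2)*val != 13 ==> 3*j_1 > -7)) ==> val < -5)))
So before the loop: (h <= 5 ==> ((h <= 5 ==> ((h <= 5 ==> ((h <= 5 ==> ((!(h <= 5)) && (forall j_1. ((j_1 >= -1 || ((5/2)*val != 13 ==> 3*j_1 > -7)) ==> val < -5)))) && ((!(h <= 5)) ==> (forall j_1. ((j_1 >= -1 || ((5/2)*val != 13 ==> 3*j_1 > -7)) ==> val < -5))))) && ((!(h <= 5)) ==> (forall j_1. ((j_1 >= -1 || ((5/2)*val != 13 ==> 3*j_1 > -7)) ==> val < -5))))) && ((!(h <= 5)) ==> (forall j_1. ((j_1 >= -1 || ((5/2)*val != 13 ==> 3*j_1 > -7)) ==> val < -5))))) && ((!(h <= 5)) ==> (forall j_1. ((j_1 >= -1 || ((5/2)*val != 13 ==> 3*j_1 > -7)) ==> val < -5)))
Answer: WP = (h <= 5 ==> ((h <= 5 ==> ((h <= 5 ==> ((h <= 5 ==> ((!(h <= 5)) && (forall j_1. ((j_1 >= -1 || ((5/2)*val != 13 ==> 3*j_1 > -7)) ==> val < -5)))) && ((!(h <= 5)) ==> (forall j_1. ((j_1 >= -1 || ((5/2)*val != 13 ==> 3*j_1 > -7)) ==> val < -5))))) && ((!(h <= 5)) ==> (forall j_1. ((j_1 >= -1 || ((5/2)*val != 13 ==> 3*j_1 > -7)) ==> val < -5))))) && ((!(h <= 5)) ==> (forall j_1. ((j_1 >= -1 || ((5/2)*val != 13 ==> 3*j_1 > -7)) ==> val < -5))))) && ((!(h <= 5)) ==> (forall j_1. ((j_1 >= -1 || ((5/2)*val != 13 ==> 3*j_1 > -7)) ==> val < -5)))
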